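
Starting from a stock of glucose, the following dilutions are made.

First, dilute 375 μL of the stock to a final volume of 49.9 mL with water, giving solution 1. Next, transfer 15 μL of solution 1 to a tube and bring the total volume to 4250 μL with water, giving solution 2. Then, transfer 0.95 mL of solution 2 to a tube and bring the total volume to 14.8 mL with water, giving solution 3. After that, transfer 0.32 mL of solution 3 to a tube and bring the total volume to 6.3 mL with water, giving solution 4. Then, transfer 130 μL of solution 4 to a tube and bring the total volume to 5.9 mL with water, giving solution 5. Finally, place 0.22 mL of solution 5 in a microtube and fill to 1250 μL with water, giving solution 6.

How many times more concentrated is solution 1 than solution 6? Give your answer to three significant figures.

2.24 × 10^7

Step 1: 375 μL brought to 49.9 mL → factor 49900/375 = 133.07
Step 2: 15 μL brought to 4250 μL → factor 4250/15 = 283.33
Step 3: 0.95 mL brought to 14.8 mL → factor 14.8/0.95 = 15.579
Step 4: 0.32 mL brought to 6.3 mL → factor 6.3/0.32 = 19.688
Step 5: 130 μL brought to 5.9 mL → factor 5900/130 = 45.385
Step 6: 0.22 mL brought to 1250 μL → factor 1.25/0.22 = 5.6818
Dilution factor to solution 1 = 133.07; to solution 6 = 2.9819 × 10^9
[solution 1]/[solution 6] = (factor to solution 6)/(factor to solution 1) = 2.9819 × 10^9/133.07 = 2.24 × 10^7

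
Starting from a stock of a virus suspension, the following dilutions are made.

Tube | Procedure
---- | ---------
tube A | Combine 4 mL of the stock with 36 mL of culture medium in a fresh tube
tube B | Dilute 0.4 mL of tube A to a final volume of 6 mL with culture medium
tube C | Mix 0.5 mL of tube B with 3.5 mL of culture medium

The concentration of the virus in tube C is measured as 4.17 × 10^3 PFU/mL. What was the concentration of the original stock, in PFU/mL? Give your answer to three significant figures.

5.00 × 10^6 PFU/mL

Step 1: 4 mL + 36 mL = 40 mL total → factor 40/4 = 10
Step 2: 0.4 mL brought to 6 mL → factor 6/0.4 = 15
Step 3: 0.5 mL + 3.5 mL = 4 mL total → factor 4/0.5 = 8
Overall dilution factor = 10 × 15 × 8 = 1200
Stock = 4.17 × 10^3 PFU/mL × 1200 = 5.00 × 10^6 PFU/mL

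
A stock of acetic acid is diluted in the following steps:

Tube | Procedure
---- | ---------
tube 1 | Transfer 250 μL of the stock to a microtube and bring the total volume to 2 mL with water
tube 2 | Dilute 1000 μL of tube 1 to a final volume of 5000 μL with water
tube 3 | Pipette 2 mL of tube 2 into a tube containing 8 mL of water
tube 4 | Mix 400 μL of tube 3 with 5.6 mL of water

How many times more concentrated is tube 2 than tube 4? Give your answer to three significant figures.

75.0

Step 1: 250 μL brought to 2 mL → factor 2000/250 = 8
Step 2: 1000 μL brought to 5000 μL → factor 5000/1000 = 5
Step 3: 2 mL + 8 mL = 10 mL total → factor 10/2 = 5
Step 4: 400 μL + 5.6 mL = 6000 μL total → factor 6000/400 = 15
Dilution factor to tube 2 = 40; to tube 4 = 3000
[tube 2]/[tube 4] = (factor to tube 4)/(factor to tube 2) = 3000/40 = 75.0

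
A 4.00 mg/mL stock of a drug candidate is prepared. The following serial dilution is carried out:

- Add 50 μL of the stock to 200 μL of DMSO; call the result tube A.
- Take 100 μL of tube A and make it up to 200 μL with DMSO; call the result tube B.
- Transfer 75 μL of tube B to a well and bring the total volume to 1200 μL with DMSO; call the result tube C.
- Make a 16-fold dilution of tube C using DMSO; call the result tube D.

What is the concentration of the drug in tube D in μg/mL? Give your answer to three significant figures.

1.56 μg/mL

Step 1: 50 μL + 200 μL = 250 μL total → factor 250/50 = 5
Step 2: 100 μL brought to 200 μL → factor 200/100 = 2
Step 3: 75 μL brought to 1200 μL → factor 1200/75 = 16
Step 4: 16-fold → factor 16
Overall dilution factor = 5 × 2 × 16 × 16 = 2560
Final = 4.00 mg/mL / 2560 = 0.001563 mg/mL = 1.56 μg/mL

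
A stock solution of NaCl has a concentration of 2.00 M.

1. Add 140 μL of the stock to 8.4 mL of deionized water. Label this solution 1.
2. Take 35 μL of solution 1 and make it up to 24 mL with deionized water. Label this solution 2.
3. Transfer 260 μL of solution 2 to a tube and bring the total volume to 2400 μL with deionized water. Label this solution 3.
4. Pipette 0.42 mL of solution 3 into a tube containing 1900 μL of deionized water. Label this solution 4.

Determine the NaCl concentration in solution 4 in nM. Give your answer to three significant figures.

938 nM

Step 1: 140 μL + 8.4 mL = 8540 μL total → factor 8540/140 = 61
Step 2: 35 μL brought to 24 mL → factor 24000/35 = 685.71
Step 3: 260 μL brought to 2400 μL → factor 2400/260 = 9.2308
Step 4: 0.42 mL + 1900 μL = 2.32 mL total → factor 2.32/0.42 = 5.5238
Overall dilution factor = 61 × 685.71 × 9.2308 × 5.5238 = 2.1328 × 10^6
Final = 2.00 M / 2.1328 × 10^6 = 9.377 × 10^-7 M = 938 nM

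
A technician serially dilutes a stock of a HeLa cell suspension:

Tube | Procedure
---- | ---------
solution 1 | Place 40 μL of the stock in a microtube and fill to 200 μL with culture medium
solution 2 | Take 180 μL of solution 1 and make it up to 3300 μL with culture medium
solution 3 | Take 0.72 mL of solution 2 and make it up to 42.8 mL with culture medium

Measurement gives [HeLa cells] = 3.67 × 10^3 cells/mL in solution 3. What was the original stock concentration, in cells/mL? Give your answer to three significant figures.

Step 1: 40 μL brought to 200 μL → factor 200/40 = 5
Step 2: 180 μL brought to 3300 μL → factor 3300/180 = 18.333
Step 3: 0.72 mL brought to 42.8 mL → factor 42.8/0.72 = 59.444
Overall dilution factor = 5 × 18.333 × 59.444 = 5449.1
Stock = 3.67 × 10^3 cells/mL × 5449.1 = 2.00 × 10^7 cells/mL

2.00 × 10^7 cells/mL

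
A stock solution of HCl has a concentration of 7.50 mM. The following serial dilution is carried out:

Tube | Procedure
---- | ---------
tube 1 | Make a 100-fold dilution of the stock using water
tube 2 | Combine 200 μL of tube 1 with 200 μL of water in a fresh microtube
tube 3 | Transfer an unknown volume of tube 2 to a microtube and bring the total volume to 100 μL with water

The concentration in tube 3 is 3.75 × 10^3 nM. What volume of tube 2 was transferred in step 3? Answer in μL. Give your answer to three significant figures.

10.0 μL

Step 1: 100-fold → factor 100
Step 2: 200 μL + 200 μL = 400 μL total → factor 400/200 = 2
Step 3: v brought to 100 μL → factor = 100 μL/v
Product of known-step factors = 200
Overall factor = 7.50 mM / (3.75 × 10^3 nM) = 2000
Step-3 factor = 2000 / 200 = 10
v = 100 μL / 10 = 10.0 μL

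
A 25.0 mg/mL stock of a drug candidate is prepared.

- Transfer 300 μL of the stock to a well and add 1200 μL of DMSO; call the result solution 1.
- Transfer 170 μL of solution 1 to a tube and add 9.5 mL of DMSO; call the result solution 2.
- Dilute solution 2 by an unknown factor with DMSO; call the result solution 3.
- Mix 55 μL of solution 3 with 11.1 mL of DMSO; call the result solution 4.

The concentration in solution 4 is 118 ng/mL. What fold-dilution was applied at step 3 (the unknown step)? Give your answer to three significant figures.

Step 1: 300 μL + 1200 μL = 1500 μL total → factor 1500/300 = 5
Step 2: 170 μL + 9.5 mL = 9670 μL total → factor 9670/170 = 56.882
Step 3: unknown factor x
Step 4: 55 μL + 11.1 mL = 11155 μL total → factor 11155/55 = 202.82
Product of known-step factors = 57684
Overall factor = 25.0 mg/mL / (118 ng/mL) = 2.1186 × 10^5
x = 2.1186 × 10^5 / 57684 = 3.67

3.67-fold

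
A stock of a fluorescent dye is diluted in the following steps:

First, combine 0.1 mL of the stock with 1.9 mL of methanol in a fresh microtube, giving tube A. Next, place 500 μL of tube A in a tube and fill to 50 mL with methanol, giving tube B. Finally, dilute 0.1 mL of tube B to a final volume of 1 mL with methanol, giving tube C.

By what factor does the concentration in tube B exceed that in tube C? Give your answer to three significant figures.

10.0

Step 1: 0.1 mL + 1.9 mL = 2 mL total → factor 2/0.1 = 20
Step 2: 500 μL brought to 50 mL → factor 50000/500 = 100
Step 3: 0.1 mL brought to 1 mL → factor 1/0.1 = 10
Dilution factor to tube B = 2000; to tube C = 20000
[tube B]/[tube C] = (factor to tube C)/(factor to tube B) = 20000/2000 = 10.0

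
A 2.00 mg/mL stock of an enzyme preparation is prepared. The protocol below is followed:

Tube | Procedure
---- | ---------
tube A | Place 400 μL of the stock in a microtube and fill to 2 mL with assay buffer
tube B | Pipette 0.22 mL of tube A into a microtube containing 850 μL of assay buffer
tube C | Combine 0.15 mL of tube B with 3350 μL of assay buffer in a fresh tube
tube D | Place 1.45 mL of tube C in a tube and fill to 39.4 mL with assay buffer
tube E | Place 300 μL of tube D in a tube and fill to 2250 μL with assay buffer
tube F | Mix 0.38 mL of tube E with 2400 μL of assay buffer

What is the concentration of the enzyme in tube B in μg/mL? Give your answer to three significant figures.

Step 1: 400 μL brought to 2 mL → factor 2000/400 = 5
Step 2: 0.22 mL + 850 μL = 1.07 mL total → factor 1.07/0.22 = 4.8636
Dilution factor through tube B = 5 × 4.8636 = 24.318
[tube B] = 2.00 mg/mL / 24.318 = 0.08224 mg/mL = 82.2 μg/mL

82.2 μg/mL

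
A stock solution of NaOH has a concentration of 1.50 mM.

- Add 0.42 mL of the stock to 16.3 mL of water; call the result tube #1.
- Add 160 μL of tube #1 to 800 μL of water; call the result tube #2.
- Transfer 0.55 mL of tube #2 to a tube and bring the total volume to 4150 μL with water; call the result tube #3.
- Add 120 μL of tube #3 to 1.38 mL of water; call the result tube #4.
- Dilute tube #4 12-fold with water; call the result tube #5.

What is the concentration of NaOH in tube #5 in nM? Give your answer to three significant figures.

Step 1: 0.42 mL + 16.3 mL = 16.72 mL total → factor 16.72/0.42 = 39.81
Step 2: 160 μL + 800 μL = 960 μL total → factor 960/160 = 6
Step 3: 0.55 mL brought to 4150 μL → factor 4.15/0.55 = 7.5455
Step 4: 120 μL + 1.38 mL = 1500 μL total → factor 1500/120 = 12.5
Step 5: 12-fold → factor 12
Overall dilution factor = 39.81 × 6 × 7.5455 × 12.5 × 12 = 2.7034 × 10^5
Final = 1.50 mM / 2.7034 × 10^5 = 5.549 × 10^-6 mM = 5.55 nM

5.55 nM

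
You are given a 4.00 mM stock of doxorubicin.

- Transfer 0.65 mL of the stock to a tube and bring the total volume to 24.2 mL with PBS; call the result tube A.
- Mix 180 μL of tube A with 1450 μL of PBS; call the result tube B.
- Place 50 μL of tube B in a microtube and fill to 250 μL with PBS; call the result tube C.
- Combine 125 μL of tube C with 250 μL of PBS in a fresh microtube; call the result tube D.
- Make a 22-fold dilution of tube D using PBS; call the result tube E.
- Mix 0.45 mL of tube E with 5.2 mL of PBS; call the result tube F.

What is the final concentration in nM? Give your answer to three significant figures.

Step 1: 0.65 mL brought to 24.2 mL → factor 24.2/0.65 = 37.231
Step 2: 180 μL + 1450 μL = 1630 μL total → factor 1630/180 = 9.0556
Step 3: 50 μL brought to 250 μL → factor 250/50 = 5
Step 4: 125 μL + 250 μL = 375 μL total → factor 375/125 = 3
Step 5: 22-fold → factor 22
Step 6: 0.45 mL + 5.2 mL = 5.65 mL total → factor 5.65/0.45 = 12.556
Overall dilution factor = 37.231 × 9.0556 × 5 × 3 × 22 × 12.556 = 1.3969 × 10^6
Final = 4.00 mM / 1.3969 × 10^6 = 2.863 × 10^-6 mM = 2.86 nM

2.86 nM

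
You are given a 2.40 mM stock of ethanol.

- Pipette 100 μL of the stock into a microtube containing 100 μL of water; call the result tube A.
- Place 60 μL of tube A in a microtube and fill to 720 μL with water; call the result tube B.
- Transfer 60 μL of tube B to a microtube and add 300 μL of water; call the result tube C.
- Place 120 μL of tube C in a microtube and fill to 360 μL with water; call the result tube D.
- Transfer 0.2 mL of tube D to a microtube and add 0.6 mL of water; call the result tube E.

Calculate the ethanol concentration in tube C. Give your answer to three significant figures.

0.0167 mM

Step 1: 100 μL + 100 μL = 200 μL total → factor 200/100 = 2
Step 2: 60 μL brought to 720 μL → factor 720/60 = 12
Step 3: 60 μL + 300 μL = 360 μL total → factor 360/60 = 6
Dilution factor through tube C = 2 × 12 × 6 = 144
[tube C] = 2.40 mM / 144 = 0.0167 mM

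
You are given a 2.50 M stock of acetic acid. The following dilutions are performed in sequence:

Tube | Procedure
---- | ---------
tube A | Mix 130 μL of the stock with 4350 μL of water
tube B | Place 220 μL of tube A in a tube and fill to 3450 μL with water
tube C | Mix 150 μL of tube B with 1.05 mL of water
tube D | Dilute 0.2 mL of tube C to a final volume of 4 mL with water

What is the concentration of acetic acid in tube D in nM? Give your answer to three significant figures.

2.89 × 10^4 nM

Step 1: 130 μL + 4350 μL = 4480 μL total → factor 4480/130 = 34.462
Step 2: 220 μL brought to 3450 μL → factor 3450/220 = 15.682
Step 3: 150 μL + 1.05 mL = 1200 μL total → factor 1200/150 = 8
Step 4: 0.2 mL brought to 4 mL → factor 4/0.2 = 20
Overall dilution factor = 34.462 × 15.682 × 8 × 20 = 86467
Final = 2.50 M / 86467 = 2.891 × 10^-5 M = 2.89 × 10^4 nM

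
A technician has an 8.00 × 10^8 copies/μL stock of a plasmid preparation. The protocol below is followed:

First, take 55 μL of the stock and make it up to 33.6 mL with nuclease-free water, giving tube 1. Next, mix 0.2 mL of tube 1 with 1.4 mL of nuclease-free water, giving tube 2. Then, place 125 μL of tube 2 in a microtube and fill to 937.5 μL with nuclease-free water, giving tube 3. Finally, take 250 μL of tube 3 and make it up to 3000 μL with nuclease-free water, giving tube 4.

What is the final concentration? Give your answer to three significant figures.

Step 1: 55 μL brought to 33.6 mL → factor 33600/55 = 610.91
Step 2: 0.2 mL + 1.4 mL = 1.6 mL total → factor 1.6/0.2 = 8
Step 3: 125 μL brought to 937.5 μL → factor 937.5/125 = 7.5
Step 4: 250 μL brought to 3000 μL → factor 3000/250 = 12
Overall dilution factor = 610.91 × 8 × 7.5 × 12 = 4.3985 × 10^5
Final = 8.00 × 10^8 copies/μL / 4.3985 × 10^5 = 1.82 × 10^3 copies/μL

1.82 × 10^3 copies/μL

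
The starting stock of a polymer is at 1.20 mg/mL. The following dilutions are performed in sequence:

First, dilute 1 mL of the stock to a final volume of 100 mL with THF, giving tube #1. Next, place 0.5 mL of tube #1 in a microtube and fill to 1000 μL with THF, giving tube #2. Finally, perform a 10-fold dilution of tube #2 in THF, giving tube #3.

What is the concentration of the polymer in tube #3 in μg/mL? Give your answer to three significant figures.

Step 1: 1 mL brought to 100 mL → factor 100/1 = 100
Step 2: 0.5 mL brought to 1000 μL → factor 1/0.5 = 2
Step 3: 10-fold → factor 10
Overall dilution factor = 100 × 2 × 10 = 2000
Final = 1.20 mg/mL / 2000 = 0.0006000 mg/mL = 0.600 μg/mL

0.600 μg/mL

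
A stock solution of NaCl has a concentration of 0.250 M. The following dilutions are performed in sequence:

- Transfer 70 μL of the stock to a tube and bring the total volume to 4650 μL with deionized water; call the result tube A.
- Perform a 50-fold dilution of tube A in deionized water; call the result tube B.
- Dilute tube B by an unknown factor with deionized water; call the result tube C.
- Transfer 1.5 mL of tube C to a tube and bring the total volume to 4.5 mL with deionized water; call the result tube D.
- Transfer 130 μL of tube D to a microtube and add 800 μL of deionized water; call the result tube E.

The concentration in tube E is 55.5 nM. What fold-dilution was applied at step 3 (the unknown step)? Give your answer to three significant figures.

63.2-fold

Step 1: 70 μL brought to 4650 μL → factor 4650/70 = 66.429
Step 2: 50-fold → factor 50
Step 3: unknown factor x
Step 4: 1.5 mL brought to 4.5 mL → factor 4.5/1.5 = 3
Step 5: 130 μL + 800 μL = 930 μL total → factor 930/130 = 7.1538
Product of known-step factors = 71283
Overall factor = 0.250 M / (55.5 nM) = 4.5045 × 10^6
x = 4.5045 × 10^6 / 71283 = 63.2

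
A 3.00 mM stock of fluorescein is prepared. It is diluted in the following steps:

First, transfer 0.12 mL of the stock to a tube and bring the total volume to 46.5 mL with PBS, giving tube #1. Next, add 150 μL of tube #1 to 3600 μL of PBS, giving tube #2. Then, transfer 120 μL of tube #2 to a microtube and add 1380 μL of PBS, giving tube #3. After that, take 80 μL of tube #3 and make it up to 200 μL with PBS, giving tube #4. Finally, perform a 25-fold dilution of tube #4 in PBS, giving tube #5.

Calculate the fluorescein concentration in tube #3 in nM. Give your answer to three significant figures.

24.8 nM

Step 1: 0.12 mL brought to 46.5 mL → factor 46.5/0.12 = 387.5
Step 2: 150 μL + 3600 μL = 3750 μL total → factor 3750/150 = 25
Step 3: 120 μL + 1380 μL = 1500 μL total → factor 1500/120 = 12.5
Dilution factor through tube #3 = 387.5 × 25 × 12.5 = 1.2109 × 10^5
[tube #3] = 3.00 mM / 1.2109 × 10^5 = 2.477 × 10^-5 mM = 24.8 nM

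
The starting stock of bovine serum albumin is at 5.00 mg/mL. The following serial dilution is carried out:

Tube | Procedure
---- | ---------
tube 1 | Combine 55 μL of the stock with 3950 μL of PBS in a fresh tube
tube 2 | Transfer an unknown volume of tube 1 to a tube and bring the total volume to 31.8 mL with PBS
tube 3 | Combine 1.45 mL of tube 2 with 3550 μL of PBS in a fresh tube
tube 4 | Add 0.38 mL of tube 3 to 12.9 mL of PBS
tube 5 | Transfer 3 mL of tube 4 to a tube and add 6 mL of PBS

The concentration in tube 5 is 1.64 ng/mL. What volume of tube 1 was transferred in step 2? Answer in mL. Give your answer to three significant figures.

0.275 mL

Step 1: 55 μL + 3950 μL = 4005 μL total → factor 4005/55 = 72.818
Step 2: v brought to 31.8 mL → factor = 31.8 mL/v
Step 3: 1.45 mL + 3550 μL = 5 mL total → factor 5/1.45 = 3.4483
Step 4: 0.38 mL + 12.9 mL = 13.28 mL total → factor 13.28/0.38 = 34.947
Step 5: 3 mL + 6 mL = 9 mL total → factor 9/3 = 3
Product of known-step factors = 26326
Overall factor = 5.00 mg/mL / (1.64 ng/mL) = 3.0488 × 10^6
Step-2 factor = 3.0488 × 10^6 / 26326 = 115.81
v = 31.8 mL / 115.81 = 0.275 mL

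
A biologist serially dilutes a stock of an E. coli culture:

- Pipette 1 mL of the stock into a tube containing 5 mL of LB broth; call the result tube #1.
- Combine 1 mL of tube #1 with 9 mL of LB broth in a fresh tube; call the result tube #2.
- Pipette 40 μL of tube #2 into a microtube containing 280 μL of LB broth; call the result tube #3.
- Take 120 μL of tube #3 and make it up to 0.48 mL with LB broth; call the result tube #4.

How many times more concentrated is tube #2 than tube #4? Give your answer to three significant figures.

Step 1: 1 mL + 5 mL = 6 mL total → factor 6/1 = 6
Step 2: 1 mL + 9 mL = 10 mL total → factor 10/1 = 10
Step 3: 40 μL + 280 μL = 320 μL total → factor 320/40 = 8
Step 4: 120 μL brought to 0.48 mL → factor 480/120 = 4
Dilution factor to tube #2 = 60; to tube #4 = 1920
[tube #2]/[tube #4] = (factor to tube #4)/(factor to tube #2) = 1920/60 = 32.0

32.0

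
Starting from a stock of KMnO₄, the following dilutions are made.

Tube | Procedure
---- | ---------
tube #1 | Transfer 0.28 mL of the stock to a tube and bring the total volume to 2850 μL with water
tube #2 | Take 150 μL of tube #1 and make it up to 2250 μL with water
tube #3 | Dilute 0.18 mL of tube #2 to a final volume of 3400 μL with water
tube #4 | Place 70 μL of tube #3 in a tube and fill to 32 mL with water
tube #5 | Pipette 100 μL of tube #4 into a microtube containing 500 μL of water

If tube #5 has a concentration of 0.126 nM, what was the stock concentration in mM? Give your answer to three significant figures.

0.997 mM

Step 1: 0.28 mL brought to 2850 μL → factor 2.85/0.28 = 10.179
Step 2: 150 μL brought to 2250 μL → factor 2250/150 = 15
Step 3: 0.18 mL brought to 3400 μL → factor 3.4/0.18 = 18.889
Step 4: 70 μL brought to 32 mL → factor 32000/70 = 457.14
Step 5: 100 μL + 500 μL = 600 μL total → factor 600/100 = 6
Overall dilution factor = 10.179 × 15 × 18.889 × 457.14 × 6 = 7.9102 × 10^6
Stock = 0.126 nM × 7.9102 × 10^6 = 9.967 × 10^5 nM = 0.997 mM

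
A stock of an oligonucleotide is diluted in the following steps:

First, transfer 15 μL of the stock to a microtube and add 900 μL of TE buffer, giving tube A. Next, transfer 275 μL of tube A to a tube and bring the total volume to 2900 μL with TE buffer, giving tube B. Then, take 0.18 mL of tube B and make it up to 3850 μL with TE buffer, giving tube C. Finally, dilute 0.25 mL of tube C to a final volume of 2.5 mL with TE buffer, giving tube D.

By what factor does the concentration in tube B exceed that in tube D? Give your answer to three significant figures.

214

Step 1: 15 μL + 900 μL = 915 μL total → factor 915/15 = 61
Step 2: 275 μL brought to 2900 μL → factor 2900/275 = 10.545
Step 3: 0.18 mL brought to 3850 μL → factor 3.85/0.18 = 21.389
Step 4: 0.25 mL brought to 2.5 mL → factor 2.5/0.25 = 10
Dilution factor to tube B = 643.27; to tube D = 1.3759 × 10^5
[tube B]/[tube D] = (factor to tube D)/(factor to tube B) = 1.3759 × 10^5/643.27 = 214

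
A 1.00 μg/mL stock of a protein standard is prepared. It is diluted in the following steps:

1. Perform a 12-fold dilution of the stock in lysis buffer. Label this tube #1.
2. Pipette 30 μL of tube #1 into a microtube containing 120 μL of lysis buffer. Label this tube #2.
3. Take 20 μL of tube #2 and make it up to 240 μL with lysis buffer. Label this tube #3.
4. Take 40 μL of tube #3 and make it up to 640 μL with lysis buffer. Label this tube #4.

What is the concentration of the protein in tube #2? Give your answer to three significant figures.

Step 1: 12-fold → factor 12
Step 2: 30 μL + 120 μL = 150 μL total → factor 150/30 = 5
Dilution factor through tube #2 = 12 × 5 = 60
[tube #2] = 1.00 μg/mL / 60 = 0.0167 μg/mL

0.0167 μg/mL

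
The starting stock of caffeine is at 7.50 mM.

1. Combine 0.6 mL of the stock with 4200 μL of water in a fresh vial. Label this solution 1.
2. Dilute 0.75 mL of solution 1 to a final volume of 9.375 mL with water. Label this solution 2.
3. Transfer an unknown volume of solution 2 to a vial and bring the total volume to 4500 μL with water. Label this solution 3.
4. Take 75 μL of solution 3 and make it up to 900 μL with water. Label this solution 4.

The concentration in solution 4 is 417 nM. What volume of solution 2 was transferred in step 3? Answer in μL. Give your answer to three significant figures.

Step 1: 0.6 mL + 4200 μL = 4.8 mL total → factor 4.8/0.6 = 8
Step 2: 0.75 mL brought to 9.375 mL → factor 9.375/0.75 = 12.5
Step 3: v brought to 4500 μL → factor = 4500 μL/v
Step 4: 75 μL brought to 900 μL → factor 900/75 = 12
Product of known-step factors = 1200
Overall factor = 7.50 mM / (417 nM) = 17986
Step-3 factor = 17986 / 1200 = 14.988
v = 4500 μL / 14.988 = 300 μL

300 μL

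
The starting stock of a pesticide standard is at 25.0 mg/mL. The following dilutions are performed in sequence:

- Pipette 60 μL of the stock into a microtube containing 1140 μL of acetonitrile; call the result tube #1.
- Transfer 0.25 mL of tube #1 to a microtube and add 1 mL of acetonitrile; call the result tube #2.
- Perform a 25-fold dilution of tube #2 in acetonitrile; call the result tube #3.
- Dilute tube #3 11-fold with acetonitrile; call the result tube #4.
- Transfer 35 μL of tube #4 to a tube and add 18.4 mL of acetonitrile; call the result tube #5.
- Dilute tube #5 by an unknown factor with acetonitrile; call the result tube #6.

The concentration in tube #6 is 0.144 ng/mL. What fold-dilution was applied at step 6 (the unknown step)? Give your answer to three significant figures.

12.0-fold

Step 1: 60 μL + 1140 μL = 1200 μL total → factor 1200/60 = 20
Step 2: 0.25 mL + 1 mL = 1.25 mL total → factor 1.25/0.25 = 5
Step 3: 25-fold → factor 25
Step 4: 11-fold → factor 11
Step 5: 35 μL + 18.4 mL = 18435 μL total → factor 18435/35 = 526.71
Step 6: unknown factor x
Product of known-step factors = 1.4485 × 10^7
Overall factor = 25.0 mg/mL / (0.144 ng/mL) = 1.7361 × 10^8
x = 1.7361 × 10^8 / 1.4485 × 10^7 = 12.0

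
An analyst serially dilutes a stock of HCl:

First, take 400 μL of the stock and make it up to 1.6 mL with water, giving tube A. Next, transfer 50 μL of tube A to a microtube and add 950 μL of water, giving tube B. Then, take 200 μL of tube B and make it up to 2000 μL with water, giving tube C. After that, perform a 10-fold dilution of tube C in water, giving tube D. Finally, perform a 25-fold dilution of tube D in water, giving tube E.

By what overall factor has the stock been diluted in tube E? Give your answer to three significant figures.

2.00 × 10^5

Step 1: 400 μL brought to 1.6 mL → factor 1600/400 = 4
Step 2: 50 μL + 950 μL = 1000 μL total → factor 1000/50 = 20
Step 3: 200 μL brought to 2000 μL → factor 2000/200 = 10
Step 4: 10-fold → factor 10
Step 5: 25-fold → factor 25
Overall dilution factor = 4 × 20 × 10 × 10 × 25 = 2 × 10^5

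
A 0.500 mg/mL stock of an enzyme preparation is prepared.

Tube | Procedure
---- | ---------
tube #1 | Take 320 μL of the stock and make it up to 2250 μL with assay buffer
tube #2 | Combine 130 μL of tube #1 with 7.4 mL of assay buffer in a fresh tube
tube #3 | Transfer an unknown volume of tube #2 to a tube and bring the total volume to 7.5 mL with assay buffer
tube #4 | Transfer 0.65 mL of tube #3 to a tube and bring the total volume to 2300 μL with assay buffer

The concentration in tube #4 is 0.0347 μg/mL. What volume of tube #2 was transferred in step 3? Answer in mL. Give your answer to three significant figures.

Step 1: 320 μL brought to 2250 μL → factor 2250/320 = 7.0312
Step 2: 130 μL + 7.4 mL = 7530 μL total → factor 7530/130 = 57.923
Step 3: v brought to 7.5 mL → factor = 7.5 mL/v
Step 4: 0.65 mL brought to 2300 μL → factor 2.3/0.65 = 3.5385
Product of known-step factors = 1441.1
Overall factor = 0.500 mg/mL / (0.0347 μg/mL) = 14409
Step-3 factor = 14409 / 1441.1 = 9.9987
v = 7.5 mL / 9.9987 = 0.750 mL

0.750 mL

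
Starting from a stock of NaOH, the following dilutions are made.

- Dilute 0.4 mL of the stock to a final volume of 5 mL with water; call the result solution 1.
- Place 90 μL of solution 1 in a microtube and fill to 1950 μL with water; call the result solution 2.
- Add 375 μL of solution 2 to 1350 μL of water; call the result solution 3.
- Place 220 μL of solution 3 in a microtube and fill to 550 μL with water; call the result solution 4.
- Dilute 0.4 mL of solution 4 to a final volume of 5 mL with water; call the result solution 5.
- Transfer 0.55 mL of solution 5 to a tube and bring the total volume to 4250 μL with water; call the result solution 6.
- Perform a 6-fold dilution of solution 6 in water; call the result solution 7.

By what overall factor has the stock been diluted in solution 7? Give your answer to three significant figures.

Step 1: 0.4 mL brought to 5 mL → factor 5/0.4 = 12.5
Step 2: 90 μL brought to 1950 μL → factor 1950/90 = 21.667
Step 3: 375 μL + 1350 μL = 1725 μL total → factor 1725/375 = 4.6
Step 4: 220 μL brought to 550 μL → factor 550/220 = 2.5
Step 5: 0.4 mL brought to 5 mL → factor 5/0.4 = 12.5
Step 6: 0.55 mL brought to 4250 μL → factor 4.25/0.55 = 7.7273
Step 7: 6-fold → factor 6
Overall dilution factor = 12.5 × 21.667 × 4.6 × 2.5 × 12.5 × 7.7273 × 6 = 1.805 × 10^6

1.81 × 10^6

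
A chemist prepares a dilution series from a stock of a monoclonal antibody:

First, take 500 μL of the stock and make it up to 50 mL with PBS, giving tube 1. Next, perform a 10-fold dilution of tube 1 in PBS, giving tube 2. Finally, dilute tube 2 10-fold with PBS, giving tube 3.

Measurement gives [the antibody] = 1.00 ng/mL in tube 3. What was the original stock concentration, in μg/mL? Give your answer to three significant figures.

Step 1: 500 μL brought to 50 mL → factor 50000/500 = 100
Step 2: 10-fold → factor 10
Step 3: 10-fold → factor 10
Overall dilution factor = 100 × 10 × 10 = 10000
Stock = 1.00 ng/mL × 10000 = 1.000 × 10^4 ng/mL = 10.0 μg/mL

10.0 μg/mL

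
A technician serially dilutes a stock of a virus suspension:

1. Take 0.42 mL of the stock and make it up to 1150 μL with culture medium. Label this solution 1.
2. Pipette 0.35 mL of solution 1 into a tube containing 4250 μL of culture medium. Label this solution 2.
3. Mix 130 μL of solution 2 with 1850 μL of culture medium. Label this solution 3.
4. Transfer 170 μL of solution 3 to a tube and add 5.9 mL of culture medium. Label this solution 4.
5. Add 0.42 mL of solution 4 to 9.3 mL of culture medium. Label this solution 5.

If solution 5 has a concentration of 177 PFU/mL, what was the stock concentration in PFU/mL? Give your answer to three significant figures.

Step 1: 0.42 mL brought to 1150 μL → factor 1.15/0.42 = 2.7381
Step 2: 0.35 mL + 4250 μL = 4.6 mL total → factor 4.6/0.35 = 13.143
Step 3: 130 μL + 1850 μL = 1980 μL total → factor 1980/130 = 15.231
Step 4: 170 μL + 5.9 mL = 6070 μL total → factor 6070/170 = 35.706
Step 5: 0.42 mL + 9.3 mL = 9.72 mL total → factor 9.72/0.42 = 23.143
Overall dilution factor = 2.7381 × 13.143 × 15.231 × 35.706 × 23.143 = 4.5292 × 10^5
Stock = 177 PFU/mL × 4.5292 × 10^5 = 8.02 × 10^7 PFU/mL

8.02 × 10^7 PFU/mL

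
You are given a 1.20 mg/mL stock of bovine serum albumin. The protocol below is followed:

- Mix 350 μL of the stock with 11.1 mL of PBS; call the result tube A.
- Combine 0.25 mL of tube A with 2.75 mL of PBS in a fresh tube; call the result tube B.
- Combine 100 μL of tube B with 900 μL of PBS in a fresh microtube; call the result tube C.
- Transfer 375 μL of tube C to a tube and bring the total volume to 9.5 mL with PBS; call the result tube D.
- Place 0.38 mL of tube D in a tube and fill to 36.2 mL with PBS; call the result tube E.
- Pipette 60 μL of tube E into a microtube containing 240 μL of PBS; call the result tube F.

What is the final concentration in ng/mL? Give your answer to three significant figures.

Step 1: 350 μL + 11.1 mL = 11450 μL total → factor 11450/350 = 32.714
Step 2: 0.25 mL + 2.75 mL = 3 mL total → factor 3/0.25 = 12
Step 3: 100 μL + 900 μL = 1000 μL total → factor 1000/100 = 10
Step 4: 375 μL brought to 9.5 mL → factor 9500/375 = 25.333
Step 5: 0.38 mL brought to 36.2 mL → factor 36.2/0.38 = 95.263
Step 6: 60 μL + 240 μL = 300 μL total → factor 300/60 = 5
Overall dilution factor = 32.714 × 12 × 10 × 25.333 × 95.263 × 5 = 4.737 × 10^7
Final = 1.20 mg/mL / 4.737 × 10^7 = 2.533 × 10^-8 mg/mL = 0.0253 ng/mL

0.0253 ng/mL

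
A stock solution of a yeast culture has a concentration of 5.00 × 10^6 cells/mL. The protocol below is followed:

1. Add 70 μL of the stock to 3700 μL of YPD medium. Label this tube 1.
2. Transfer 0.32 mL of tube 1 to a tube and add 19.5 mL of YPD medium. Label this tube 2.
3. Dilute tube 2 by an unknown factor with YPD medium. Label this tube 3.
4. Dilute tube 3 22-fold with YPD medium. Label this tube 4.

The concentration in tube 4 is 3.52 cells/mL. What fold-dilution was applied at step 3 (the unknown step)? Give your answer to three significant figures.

Step 1: 70 μL + 3700 μL = 3770 μL total → factor 3770/70 = 53.857
Step 2: 0.32 mL + 19.5 mL = 19.82 mL total → factor 19.82/0.32 = 61.938
Step 3: unknown factor x
Step 4: 22-fold → factor 22
Product of known-step factors = 73387
Overall factor = 5.00 × 10^6 cells/mL / (3.52 cells/mL) = 1.4205 × 10^6
x = 1.4205 × 10^6 / 73387 = 19.4

19.4-fold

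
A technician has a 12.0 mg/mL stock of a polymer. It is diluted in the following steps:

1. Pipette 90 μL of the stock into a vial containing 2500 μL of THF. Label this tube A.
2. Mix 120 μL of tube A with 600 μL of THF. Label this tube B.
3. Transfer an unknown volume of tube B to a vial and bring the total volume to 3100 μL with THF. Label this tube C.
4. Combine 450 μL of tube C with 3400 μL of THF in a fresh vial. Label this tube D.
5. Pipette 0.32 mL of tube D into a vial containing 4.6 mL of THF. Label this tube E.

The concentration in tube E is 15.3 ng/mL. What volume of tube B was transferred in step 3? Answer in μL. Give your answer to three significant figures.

Step 1: 90 μL + 2500 μL = 2590 μL total → factor 2590/90 = 28.778
Step 2: 120 μL + 600 μL = 720 μL total → factor 720/120 = 6
Step 3: v brought to 3100 μL → factor = 3100 μL/v
Step 4: 450 μL + 3400 μL = 3850 μL total → factor 3850/450 = 8.5556
Step 5: 0.32 mL + 4.6 mL = 4.92 mL total → factor 4.92/0.32 = 15.375
Product of known-step factors = 22713
Overall factor = 12.0 mg/mL / (15.3 ng/mL) = 7.8431 × 10^5
Step-3 factor = 7.8431 × 10^5 / 22713 = 34.532
v = 3100 μL / 34.532 = 89.8 μL

89.8 μL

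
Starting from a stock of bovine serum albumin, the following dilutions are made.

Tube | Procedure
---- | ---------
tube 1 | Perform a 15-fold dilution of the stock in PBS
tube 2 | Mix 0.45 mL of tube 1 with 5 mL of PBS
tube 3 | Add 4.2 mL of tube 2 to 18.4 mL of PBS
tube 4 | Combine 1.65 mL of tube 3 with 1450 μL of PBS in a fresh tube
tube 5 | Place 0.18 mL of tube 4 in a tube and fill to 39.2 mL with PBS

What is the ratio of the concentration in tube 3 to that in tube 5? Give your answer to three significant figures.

Step 1: 15-fold → factor 15
Step 2: 0.45 mL + 5 mL = 5.45 mL total → factor 5.45/0.45 = 12.111
Step 3: 4.2 mL + 18.4 mL = 22.6 mL total → factor 22.6/4.2 = 5.381
Step 4: 1.65 mL + 1450 μL = 3.1 mL total → factor 3.1/1.65 = 1.8788
Step 5: 0.18 mL brought to 39.2 mL → factor 39.2/0.18 = 217.78
Dilution factor to tube 3 = 977.54; to tube 5 = 3.9997 × 10^5
[tube 3]/[tube 5] = (factor to tube 5)/(factor to tube 3) = 3.9997 × 10^5/977.54 = 409

409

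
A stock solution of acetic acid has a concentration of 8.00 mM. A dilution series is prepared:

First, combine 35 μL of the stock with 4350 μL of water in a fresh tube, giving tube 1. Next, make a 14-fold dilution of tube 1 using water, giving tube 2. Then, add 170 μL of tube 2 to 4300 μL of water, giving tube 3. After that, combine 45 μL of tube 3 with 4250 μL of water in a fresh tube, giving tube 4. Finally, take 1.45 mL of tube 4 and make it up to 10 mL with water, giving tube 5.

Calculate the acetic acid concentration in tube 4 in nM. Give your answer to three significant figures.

Step 1: 35 μL + 4350 μL = 4385 μL total → factor 4385/35 = 125.29
Step 2: 14-fold → factor 14
Step 3: 170 μL + 4300 μL = 4470 μL total → factor 4470/170 = 26.294
Step 4: 45 μL + 4250 μL = 4295 μL total → factor 4295/45 = 95.444
Dilution factor through tube 4 = 125.29 × 14 × 26.294 × 95.444 = 4.4019 × 10^6
[tube 4] = 8.00 mM / 4.4019 × 10^6 = 1.817 × 10^-6 mM = 1.82 nM

1.82 nM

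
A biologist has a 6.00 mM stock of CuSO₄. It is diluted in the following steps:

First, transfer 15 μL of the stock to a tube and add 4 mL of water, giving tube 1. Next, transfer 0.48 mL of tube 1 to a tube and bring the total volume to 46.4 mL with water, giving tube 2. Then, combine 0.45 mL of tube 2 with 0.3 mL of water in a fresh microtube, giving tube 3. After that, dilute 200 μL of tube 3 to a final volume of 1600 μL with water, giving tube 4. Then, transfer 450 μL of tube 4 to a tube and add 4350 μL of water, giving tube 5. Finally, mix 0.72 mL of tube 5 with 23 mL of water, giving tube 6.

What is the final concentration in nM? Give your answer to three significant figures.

Step 1: 15 μL + 4 mL = 4015 μL total → factor 4015/15 = 267.67
Step 2: 0.48 mL brought to 46.4 mL → factor 46.4/0.48 = 96.667
Step 3: 0.45 mL + 0.3 mL = 0.75 mL total → factor 0.75/0.45 = 1.6667
Step 4: 200 μL brought to 1600 μL → factor 1600/200 = 8
Step 5: 450 μL + 4350 μL = 4800 μL total → factor 4800/450 = 10.667
Step 6: 0.72 mL + 23 mL = 23.72 mL total → factor 23.72/0.72 = 32.944
Overall dilution factor = 267.67 × 96.667 × 1.6667 × 8 × 10.667 × 32.944 = 1.2123 × 10^8
Final = 6.00 mM / 1.2123 × 10^8 = 4.949 × 10^-8 mM = 0.0495 nM

0.0495 nM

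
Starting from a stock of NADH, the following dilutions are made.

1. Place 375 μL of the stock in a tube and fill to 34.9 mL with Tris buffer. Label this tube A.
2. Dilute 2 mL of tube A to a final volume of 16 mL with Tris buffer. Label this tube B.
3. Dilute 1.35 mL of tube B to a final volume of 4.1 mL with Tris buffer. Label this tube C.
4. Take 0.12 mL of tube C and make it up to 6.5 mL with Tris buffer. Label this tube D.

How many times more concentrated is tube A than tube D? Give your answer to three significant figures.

1.32 × 10^3

Step 1: 375 μL brought to 34.9 mL → factor 34900/375 = 93.067
Step 2: 2 mL brought to 16 mL → factor 16/2 = 8
Step 3: 1.35 mL brought to 4.1 mL → factor 4.1/1.35 = 3.037
Step 4: 0.12 mL brought to 6.5 mL → factor 6.5/0.12 = 54.167
Dilution factor to tube A = 93.067; to tube D = 1.2248 × 10^5
[tube A]/[tube D] = (factor to tube D)/(factor to tube A) = 1.2248 × 10^5/93.067 = 1.32 × 10^3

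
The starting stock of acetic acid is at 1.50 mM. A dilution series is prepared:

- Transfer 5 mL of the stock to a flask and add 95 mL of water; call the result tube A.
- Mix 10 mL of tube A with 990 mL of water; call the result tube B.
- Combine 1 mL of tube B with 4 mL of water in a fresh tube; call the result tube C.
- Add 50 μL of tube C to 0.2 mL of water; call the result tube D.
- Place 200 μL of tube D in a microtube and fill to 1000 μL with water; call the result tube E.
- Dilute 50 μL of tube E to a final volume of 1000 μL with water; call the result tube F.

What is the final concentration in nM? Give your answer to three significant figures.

Step 1: 5 mL + 95 mL = 100 mL total → factor 100/5 = 20
Step 2: 10 mL + 990 mL = 1000 mL total → factor 1000/10 = 100
Step 3: 1 mL + 4 mL = 5 mL total → factor 5/1 = 5
Step 4: 50 μL + 0.2 mL = 250 μL total → factor 250/50 = 5
Step 5: 200 μL brought to 1000 μL → factor 1000/200 = 5
Step 6: 50 μL brought to 1000 μL → factor 1000/50 = 20
Overall dilution factor = 20 × 100 × 5 × 5 × 5 × 20 = 5 × 10^6
Final = 1.50 mM / 5 × 10^6 = 3.000 × 10^-7 mM = 0.300 nM

0.300 nM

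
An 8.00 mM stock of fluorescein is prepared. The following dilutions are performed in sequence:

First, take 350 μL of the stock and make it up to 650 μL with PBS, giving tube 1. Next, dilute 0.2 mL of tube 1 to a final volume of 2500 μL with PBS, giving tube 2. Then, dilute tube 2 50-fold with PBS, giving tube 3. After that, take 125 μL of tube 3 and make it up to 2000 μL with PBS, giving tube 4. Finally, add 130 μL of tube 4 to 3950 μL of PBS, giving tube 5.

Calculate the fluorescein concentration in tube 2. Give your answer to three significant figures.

Step 1: 350 μL brought to 650 μL → factor 650/350 = 1.8571
Step 2: 0.2 mL brought to 2500 μL → factor 2.5/0.2 = 12.5
Dilution factor through tube 2 = 1.8571 × 12.5 = 23.214
[tube 2] = 8.00 mM / 23.214 = 0.345 mM

0.345 mM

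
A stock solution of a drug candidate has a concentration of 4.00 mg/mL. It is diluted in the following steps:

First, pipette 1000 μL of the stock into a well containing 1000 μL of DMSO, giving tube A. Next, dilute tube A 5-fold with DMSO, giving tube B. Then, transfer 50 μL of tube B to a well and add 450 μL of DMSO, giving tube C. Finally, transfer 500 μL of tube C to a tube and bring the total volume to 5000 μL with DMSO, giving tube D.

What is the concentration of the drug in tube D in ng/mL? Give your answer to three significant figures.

Step 1: 1000 μL + 1000 μL = 2000 μL total → factor 2000/1000 = 2
Step 2: 5-fold → factor 5
Step 3: 50 μL + 450 μL = 500 μL total → factor 500/50 = 10
Step 4: 500 μL brought to 5000 μL → factor 5000/500 = 10
Overall dilution factor = 2 × 5 × 10 × 10 = 1000
Final = 4.00 mg/mL / 1000 = 0.004000 mg/mL = 4.00 × 10^3 ng/mL

4.00 × 10^3 ng/mL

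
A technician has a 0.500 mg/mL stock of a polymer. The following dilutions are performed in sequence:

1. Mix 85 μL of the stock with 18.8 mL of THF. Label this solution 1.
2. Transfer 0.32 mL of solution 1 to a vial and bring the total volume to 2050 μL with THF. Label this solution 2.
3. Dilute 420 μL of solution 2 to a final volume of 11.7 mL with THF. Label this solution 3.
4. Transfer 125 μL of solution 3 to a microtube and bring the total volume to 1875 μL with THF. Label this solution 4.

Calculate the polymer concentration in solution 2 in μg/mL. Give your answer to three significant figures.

Step 1: 85 μL + 18.8 mL = 18885 μL total → factor 18885/85 = 222.18
Step 2: 0.32 mL brought to 2050 μL → factor 2.05/0.32 = 6.4062
Dilution factor through solution 2 = 222.18 × 6.4062 = 1423.3
[solution 2] = 0.500 mg/mL / 1423.3 = 0.0003513 mg/mL = 0.351 μg/mL

0.351 μg/mL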